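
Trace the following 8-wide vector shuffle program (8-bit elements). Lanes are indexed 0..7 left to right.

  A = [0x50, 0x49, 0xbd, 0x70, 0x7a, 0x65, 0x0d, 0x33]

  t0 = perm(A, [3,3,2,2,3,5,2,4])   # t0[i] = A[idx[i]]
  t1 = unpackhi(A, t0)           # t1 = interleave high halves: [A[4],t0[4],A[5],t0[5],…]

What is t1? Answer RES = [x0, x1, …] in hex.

t0 = [0x70, 0x70, 0xbd, 0xbd, 0x70, 0x65, 0xbd, 0x7a]
t1 = [0x7a, 0x70, 0x65, 0x65, 0x0d, 0xbd, 0x33, 0x7a]

RES = [ 0x7a  0x70  0x65  0x65  0x0d  0xbd  0x33  0x7a ]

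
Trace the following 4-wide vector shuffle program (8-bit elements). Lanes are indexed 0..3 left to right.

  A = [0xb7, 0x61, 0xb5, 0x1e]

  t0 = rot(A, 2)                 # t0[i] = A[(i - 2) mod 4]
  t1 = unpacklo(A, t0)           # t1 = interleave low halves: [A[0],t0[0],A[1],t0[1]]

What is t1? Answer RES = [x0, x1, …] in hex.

RES = [ 0xb7  0xb5  0x61  0x1e ]

  t0: b5 1e b7 61
  t1: b7 b5 61 1e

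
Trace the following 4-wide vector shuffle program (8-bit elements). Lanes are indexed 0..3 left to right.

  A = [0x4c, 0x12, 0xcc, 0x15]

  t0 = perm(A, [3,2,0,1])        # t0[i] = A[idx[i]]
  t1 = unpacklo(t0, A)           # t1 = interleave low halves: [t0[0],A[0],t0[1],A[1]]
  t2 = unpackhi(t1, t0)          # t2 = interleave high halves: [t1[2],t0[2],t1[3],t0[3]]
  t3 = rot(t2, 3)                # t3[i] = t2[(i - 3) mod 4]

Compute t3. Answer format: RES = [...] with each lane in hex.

t0 = [0x15, 0xcc, 0x4c, 0x12]
t1 = [0x15, 0x4c, 0xcc, 0x12]
t2 = [0xcc, 0x4c, 0x12, 0x12]
t3 = [0x4c, 0x12, 0x12, 0xcc]

RES = [ 0x4c  0x12  0x12  0xcc ]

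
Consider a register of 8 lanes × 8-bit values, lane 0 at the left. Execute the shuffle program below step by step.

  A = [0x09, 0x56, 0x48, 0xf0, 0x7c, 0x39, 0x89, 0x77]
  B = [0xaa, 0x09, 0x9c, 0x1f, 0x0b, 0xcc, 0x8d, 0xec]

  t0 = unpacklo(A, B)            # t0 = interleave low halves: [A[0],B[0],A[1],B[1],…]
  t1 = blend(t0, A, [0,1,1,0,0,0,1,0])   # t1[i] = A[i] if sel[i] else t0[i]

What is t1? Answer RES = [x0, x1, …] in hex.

  t0: 09 aa 56 09 48 9c f0 1f
  t1: 09 56 48 09 48 9c 89 1f

RES = [0x09, 0x56, 0x48, 0x09, 0x48, 0x9c, 0x89, 0x1f]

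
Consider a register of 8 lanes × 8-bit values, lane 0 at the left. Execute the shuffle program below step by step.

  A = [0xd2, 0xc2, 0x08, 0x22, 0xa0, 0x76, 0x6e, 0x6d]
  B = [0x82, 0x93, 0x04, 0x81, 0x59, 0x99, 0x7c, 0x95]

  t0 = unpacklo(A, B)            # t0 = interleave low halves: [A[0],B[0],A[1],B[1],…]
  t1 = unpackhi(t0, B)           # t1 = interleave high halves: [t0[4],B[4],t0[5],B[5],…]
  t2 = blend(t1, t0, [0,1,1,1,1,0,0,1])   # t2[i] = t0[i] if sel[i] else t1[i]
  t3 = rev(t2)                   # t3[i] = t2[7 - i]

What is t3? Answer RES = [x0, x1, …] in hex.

RES = [ 0x81  0x81  0x7c  0x08  0x93  0xc2  0x82  0x08 ]

→ t0 |d2|82|c2|93|08|04|22|81|
→ t1 |08|59|04|99|22|7c|81|95|
→ t2 |08|82|c2|93|08|7c|81|81|
→ t3 |81|81|7c|08|93|c2|82|08|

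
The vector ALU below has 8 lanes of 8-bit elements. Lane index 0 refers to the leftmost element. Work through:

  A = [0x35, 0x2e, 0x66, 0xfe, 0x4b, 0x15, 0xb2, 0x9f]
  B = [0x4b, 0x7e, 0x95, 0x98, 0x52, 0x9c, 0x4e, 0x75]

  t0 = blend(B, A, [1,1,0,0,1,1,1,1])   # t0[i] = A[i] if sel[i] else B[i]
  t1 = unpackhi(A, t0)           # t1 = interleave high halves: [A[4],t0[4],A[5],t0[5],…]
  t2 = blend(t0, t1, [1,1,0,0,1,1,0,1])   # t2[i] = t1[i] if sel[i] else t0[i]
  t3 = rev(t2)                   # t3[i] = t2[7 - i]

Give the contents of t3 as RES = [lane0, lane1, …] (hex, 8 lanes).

→ t0 |35|2e|95|98|4b|15|b2|9f|
→ t1 |4b|4b|15|15|b2|b2|9f|9f|
→ t2 |4b|4b|95|98|b2|b2|b2|9f|
→ t3 |9f|b2|b2|b2|98|95|4b|4b|

RES = [0x9f, 0xb2, 0xb2, 0xb2, 0x98, 0x95, 0x4b, 0x4b]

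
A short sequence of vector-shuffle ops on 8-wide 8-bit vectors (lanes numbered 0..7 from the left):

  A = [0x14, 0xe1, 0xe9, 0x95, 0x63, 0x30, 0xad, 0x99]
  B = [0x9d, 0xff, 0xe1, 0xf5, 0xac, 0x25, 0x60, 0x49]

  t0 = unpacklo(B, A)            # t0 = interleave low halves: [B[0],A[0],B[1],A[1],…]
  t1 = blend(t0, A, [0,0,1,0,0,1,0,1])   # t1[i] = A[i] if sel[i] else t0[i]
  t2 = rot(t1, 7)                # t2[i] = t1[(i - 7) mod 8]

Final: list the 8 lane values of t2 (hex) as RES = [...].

t0 = [0x9d, 0x14, 0xff, 0xe1, 0xe1, 0xe9, 0xf5, 0x95]
t1 = [0x9d, 0x14, 0xe9, 0xe1, 0xe1, 0x30, 0xf5, 0x99]
t2 = [0x14, 0xe9, 0xe1, 0xe1, 0x30, 0xf5, 0x99, 0x9d]

RES = [ 0x14  0xe9  0xe1  0xe1  0x30  0xf5  0x99  0x9d ]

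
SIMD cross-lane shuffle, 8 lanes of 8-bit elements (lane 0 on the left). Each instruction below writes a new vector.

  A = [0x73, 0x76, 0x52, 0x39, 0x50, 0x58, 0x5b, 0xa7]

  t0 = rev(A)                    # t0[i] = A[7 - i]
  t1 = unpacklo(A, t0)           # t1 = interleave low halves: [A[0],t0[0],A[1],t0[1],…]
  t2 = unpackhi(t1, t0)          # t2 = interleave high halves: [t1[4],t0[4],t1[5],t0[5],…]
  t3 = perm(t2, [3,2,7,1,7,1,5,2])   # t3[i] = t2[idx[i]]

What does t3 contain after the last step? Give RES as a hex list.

→ t0 |a7|5b|58|50|39|52|76|73|
→ t1 |73|a7|76|5b|52|58|39|50|
→ t2 |52|39|58|52|39|76|50|73|
→ t3 |52|58|73|39|73|39|76|58|

RES = [ 0x52  0x58  0x73  0x39  0x73  0x39  0x76  0x58 ]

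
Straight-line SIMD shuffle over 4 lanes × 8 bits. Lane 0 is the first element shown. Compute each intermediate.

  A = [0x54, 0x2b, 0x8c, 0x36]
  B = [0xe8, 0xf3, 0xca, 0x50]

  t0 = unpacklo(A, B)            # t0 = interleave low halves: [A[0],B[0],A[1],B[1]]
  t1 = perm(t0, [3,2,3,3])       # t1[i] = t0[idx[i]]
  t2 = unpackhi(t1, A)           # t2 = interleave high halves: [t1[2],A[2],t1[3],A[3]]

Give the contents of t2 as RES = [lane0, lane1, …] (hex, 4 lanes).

RES = [ 0xf3  0x8c  0xf3  0x36 ]

t0 = [0x54, 0xe8, 0x2b, 0xf3]
t1 = [0xf3, 0x2b, 0xf3, 0xf3]
t2 = [0xf3, 0x8c, 0xf3, 0x36]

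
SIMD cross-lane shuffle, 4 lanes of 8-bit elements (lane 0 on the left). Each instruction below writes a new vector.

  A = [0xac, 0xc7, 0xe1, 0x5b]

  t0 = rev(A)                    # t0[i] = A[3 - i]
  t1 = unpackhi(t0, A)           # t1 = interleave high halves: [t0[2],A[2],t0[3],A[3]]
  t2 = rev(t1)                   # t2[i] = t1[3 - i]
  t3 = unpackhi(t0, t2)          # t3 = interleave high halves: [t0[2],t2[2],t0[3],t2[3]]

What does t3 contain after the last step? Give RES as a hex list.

→ t0 |5b|e1|c7|ac|
→ t1 |c7|e1|ac|5b|
→ t2 |5b|ac|e1|c7|
→ t3 |c7|e1|ac|c7|

RES = [ 0xc7  0xe1  0xac  0xc7 ]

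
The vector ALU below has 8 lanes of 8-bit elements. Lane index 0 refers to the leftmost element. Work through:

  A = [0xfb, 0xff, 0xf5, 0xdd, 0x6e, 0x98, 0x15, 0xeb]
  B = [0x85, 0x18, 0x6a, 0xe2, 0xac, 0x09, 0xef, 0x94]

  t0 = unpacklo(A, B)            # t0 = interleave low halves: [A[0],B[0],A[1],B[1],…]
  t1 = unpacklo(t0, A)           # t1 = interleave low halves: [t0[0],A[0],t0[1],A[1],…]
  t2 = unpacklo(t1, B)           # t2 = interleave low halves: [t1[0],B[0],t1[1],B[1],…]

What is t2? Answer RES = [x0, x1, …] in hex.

RES = [0xfb, 0x85, 0xfb, 0x18, 0x85, 0x6a, 0xff, 0xe2]

t0 = [0xfb, 0x85, 0xff, 0x18, 0xf5, 0x6a, 0xdd, 0xe2]
t1 = [0xfb, 0xfb, 0x85, 0xff, 0xff, 0xf5, 0x18, 0xdd]
t2 = [0xfb, 0x85, 0xfb, 0x18, 0x85, 0x6a, 0xff, 0xe2]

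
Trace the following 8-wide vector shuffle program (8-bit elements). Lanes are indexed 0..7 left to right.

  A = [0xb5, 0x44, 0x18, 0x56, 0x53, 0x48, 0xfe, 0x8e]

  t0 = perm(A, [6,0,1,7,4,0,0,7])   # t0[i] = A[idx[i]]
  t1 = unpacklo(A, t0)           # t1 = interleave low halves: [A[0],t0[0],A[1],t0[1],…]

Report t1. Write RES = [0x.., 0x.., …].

→ t0 |fe|b5|44|8e|53|b5|b5|8e|
→ t1 |b5|fe|44|b5|18|44|56|8e|

RES = [ 0xb5  0xfe  0x44  0xb5  0x18  0x44  0x56  0x8e ]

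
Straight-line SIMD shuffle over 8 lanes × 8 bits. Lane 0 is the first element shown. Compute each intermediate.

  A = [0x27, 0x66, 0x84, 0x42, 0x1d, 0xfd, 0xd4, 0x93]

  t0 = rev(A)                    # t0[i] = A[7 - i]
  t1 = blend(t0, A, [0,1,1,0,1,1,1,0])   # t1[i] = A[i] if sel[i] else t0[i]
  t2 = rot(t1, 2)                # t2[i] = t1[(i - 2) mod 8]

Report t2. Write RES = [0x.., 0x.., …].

  t0: 93 d4 fd 1d 42 84 66 27
  t1: 93 66 84 1d 1d fd d4 27
  t2: d4 27 93 66 84 1d 1d fd

RES = [0xd4, 0x27, 0x93, 0x66, 0x84, 0x1d, 0x1d, 0xfd]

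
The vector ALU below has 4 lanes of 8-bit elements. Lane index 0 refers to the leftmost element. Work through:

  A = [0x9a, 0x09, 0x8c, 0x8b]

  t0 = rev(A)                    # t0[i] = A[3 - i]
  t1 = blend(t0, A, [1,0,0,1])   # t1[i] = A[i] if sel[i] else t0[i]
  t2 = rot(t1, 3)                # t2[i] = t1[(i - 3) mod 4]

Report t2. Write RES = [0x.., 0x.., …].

RES = [0x8c, 0x09, 0x8b, 0x9a]

  t0: 8b 8c 09 9a
  t1: 9a 8c 09 8b
  t2: 8c 09 8b 9a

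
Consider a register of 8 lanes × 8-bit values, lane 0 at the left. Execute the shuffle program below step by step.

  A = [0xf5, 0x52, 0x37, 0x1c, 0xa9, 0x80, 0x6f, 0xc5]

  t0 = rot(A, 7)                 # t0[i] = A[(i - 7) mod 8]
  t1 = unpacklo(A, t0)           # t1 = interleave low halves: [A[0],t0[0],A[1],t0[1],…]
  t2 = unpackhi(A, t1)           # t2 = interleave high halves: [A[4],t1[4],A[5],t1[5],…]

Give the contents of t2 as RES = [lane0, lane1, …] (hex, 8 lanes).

RES = [0xa9, 0x37, 0x80, 0x1c, 0x6f, 0x1c, 0xc5, 0xa9]

t0 = [0x52, 0x37, 0x1c, 0xa9, 0x80, 0x6f, 0xc5, 0xf5]
t1 = [0xf5, 0x52, 0x52, 0x37, 0x37, 0x1c, 0x1c, 0xa9]
t2 = [0xa9, 0x37, 0x80, 0x1c, 0x6f, 0x1c, 0xc5, 0xa9]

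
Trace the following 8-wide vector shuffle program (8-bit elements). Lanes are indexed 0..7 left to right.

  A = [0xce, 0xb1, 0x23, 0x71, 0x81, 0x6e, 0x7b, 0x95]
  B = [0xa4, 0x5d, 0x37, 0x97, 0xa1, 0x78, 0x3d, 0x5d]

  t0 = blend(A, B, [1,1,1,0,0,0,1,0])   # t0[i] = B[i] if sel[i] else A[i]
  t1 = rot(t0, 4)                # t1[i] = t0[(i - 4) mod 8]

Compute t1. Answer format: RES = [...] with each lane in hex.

  t0: a4 5d 37 71 81 6e 3d 95
  t1: 81 6e 3d 95 a4 5d 37 71

RES = [0x81, 0x6e, 0x3d, 0x95, 0xa4, 0x5d, 0x37, 0x71]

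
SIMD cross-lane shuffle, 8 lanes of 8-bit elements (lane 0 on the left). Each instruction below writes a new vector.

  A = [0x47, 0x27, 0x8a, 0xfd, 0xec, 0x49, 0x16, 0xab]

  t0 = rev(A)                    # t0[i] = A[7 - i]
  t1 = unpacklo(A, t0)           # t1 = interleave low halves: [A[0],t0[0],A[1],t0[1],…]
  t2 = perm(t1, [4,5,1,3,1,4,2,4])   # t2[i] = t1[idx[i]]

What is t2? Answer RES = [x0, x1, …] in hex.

RES = [ 0x8a  0x49  0xab  0x16  0xab  0x8a  0x27  0x8a ]

  t0: ab 16 49 ec fd 8a 27 47
  t1: 47 ab 27 16 8a 49 fd ec
  t2: 8a 49 ab 16 ab 8a 27 8a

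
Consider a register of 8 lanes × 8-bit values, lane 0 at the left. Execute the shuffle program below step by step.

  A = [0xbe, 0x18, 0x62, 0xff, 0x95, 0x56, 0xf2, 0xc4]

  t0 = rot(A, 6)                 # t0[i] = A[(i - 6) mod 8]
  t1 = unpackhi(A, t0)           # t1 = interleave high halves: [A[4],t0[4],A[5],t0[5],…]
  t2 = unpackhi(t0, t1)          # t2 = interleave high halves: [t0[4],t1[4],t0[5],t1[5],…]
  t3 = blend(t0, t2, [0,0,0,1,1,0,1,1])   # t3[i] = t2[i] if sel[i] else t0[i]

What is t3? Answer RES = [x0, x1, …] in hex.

  t0: 62 ff 95 56 f2 c4 be 18
  t1: 95 f2 56 c4 f2 be c4 18
  t2: f2 f2 c4 be be c4 18 18
  t3: 62 ff 95 be be c4 18 18

RES = [ 0x62  0xff  0x95  0xbe  0xbe  0xc4  0x18  0x18 ]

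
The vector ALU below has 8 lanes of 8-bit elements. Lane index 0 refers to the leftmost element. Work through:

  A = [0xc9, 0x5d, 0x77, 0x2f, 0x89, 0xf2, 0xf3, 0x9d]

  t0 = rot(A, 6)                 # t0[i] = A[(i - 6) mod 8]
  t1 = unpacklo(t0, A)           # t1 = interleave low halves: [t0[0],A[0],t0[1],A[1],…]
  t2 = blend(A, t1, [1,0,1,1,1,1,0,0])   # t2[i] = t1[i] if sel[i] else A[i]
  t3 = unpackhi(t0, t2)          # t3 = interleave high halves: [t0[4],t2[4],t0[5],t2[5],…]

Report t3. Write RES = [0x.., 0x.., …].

RES = [ 0xf3  0x89  0x9d  0x77  0xc9  0xf3  0x5d  0x9d ]

→ t0 |77|2f|89|f2|f3|9d|c9|5d|
→ t1 |77|c9|2f|5d|89|77|f2|2f|
→ t2 |77|5d|2f|5d|89|77|f3|9d|
→ t3 |f3|89|9d|77|c9|f3|5d|9d|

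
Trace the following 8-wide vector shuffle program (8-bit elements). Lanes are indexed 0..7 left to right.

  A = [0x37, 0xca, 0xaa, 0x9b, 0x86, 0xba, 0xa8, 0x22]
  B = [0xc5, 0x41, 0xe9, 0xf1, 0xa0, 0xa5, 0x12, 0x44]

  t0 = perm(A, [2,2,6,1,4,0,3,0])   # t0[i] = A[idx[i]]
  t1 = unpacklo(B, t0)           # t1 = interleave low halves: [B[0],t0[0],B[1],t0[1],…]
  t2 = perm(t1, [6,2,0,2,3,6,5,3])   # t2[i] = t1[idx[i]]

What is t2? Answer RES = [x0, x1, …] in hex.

RES = [0xf1, 0x41, 0xc5, 0x41, 0xaa, 0xf1, 0xa8, 0xaa]

  t0: aa aa a8 ca 86 37 9b 37
  t1: c5 aa 41 aa e9 a8 f1 ca
  t2: f1 41 c5 41 aa f1 a8 aa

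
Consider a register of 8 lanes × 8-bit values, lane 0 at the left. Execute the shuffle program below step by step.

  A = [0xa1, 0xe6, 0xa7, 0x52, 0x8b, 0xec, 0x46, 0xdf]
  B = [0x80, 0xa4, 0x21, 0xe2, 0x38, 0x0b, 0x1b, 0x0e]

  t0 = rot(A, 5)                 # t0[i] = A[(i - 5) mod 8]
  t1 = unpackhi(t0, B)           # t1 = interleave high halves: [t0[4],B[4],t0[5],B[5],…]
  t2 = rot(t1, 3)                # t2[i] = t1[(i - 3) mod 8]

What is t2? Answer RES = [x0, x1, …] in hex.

RES = [0x1b, 0xa7, 0x0e, 0xdf, 0x38, 0xa1, 0x0b, 0xe6]

→ t0 |52|8b|ec|46|df|a1|e6|a7|
→ t1 |df|38|a1|0b|e6|1b|a7|0e|
→ t2 |1b|a7|0e|df|38|a1|0b|e6|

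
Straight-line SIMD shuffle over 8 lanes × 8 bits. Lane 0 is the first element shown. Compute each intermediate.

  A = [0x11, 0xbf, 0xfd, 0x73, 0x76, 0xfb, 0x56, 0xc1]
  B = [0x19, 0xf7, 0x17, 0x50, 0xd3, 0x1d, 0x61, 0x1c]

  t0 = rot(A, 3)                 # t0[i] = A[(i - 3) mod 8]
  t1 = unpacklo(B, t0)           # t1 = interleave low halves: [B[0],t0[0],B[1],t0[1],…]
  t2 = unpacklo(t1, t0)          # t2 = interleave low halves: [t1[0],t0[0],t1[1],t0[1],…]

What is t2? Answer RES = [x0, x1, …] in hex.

RES = [0x19, 0xfb, 0xfb, 0x56, 0xf7, 0xc1, 0x56, 0x11]

  t0: fb 56 c1 11 bf fd 73 76
  t1: 19 fb f7 56 17 c1 50 11
  t2: 19 fb fb 56 f7 c1 56 11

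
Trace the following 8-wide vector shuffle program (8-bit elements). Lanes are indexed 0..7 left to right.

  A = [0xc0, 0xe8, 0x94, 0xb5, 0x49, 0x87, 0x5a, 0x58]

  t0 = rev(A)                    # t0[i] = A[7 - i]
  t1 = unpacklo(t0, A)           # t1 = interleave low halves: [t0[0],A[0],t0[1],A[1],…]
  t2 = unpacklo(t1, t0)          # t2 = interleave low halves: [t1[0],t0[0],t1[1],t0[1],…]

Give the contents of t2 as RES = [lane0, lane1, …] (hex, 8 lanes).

  t0: 58 5a 87 49 b5 94 e8 c0
  t1: 58 c0 5a e8 87 94 49 b5
  t2: 58 58 c0 5a 5a 87 e8 49

RES = [ 0x58  0x58  0xc0  0x5a  0x5a  0x87  0xe8  0x49 ]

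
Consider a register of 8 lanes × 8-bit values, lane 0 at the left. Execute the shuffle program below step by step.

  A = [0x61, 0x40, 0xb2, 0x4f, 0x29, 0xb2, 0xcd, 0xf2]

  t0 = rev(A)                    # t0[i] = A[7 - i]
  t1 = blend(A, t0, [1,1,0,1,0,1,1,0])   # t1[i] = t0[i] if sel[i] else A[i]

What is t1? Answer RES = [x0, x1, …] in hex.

RES = [ 0xf2  0xcd  0xb2  0x29  0x29  0xb2  0x40  0xf2 ]

  t0: f2 cd b2 29 4f b2 40 61
  t1: f2 cd b2 29 29 b2 40 f2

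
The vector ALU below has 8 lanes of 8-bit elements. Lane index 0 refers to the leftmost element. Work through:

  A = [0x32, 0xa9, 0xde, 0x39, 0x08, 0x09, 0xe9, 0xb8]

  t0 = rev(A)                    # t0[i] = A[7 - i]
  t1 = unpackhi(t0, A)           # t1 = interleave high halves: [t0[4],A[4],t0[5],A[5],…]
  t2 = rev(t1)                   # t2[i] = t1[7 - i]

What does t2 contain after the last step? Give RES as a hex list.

  t0: b8 e9 09 08 39 de a9 32
  t1: 39 08 de 09 a9 e9 32 b8
  t2: b8 32 e9 a9 09 de 08 39

RES = [ 0xb8  0x32  0xe9  0xa9  0x09  0xde  0x08  0x39 ]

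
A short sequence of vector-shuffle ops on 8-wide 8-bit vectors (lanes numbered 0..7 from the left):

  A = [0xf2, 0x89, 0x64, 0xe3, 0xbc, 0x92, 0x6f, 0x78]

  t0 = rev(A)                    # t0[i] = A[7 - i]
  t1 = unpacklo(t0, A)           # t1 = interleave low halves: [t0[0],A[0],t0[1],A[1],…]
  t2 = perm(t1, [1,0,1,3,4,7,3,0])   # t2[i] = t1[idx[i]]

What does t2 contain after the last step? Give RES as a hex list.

RES = [0xf2, 0x78, 0xf2, 0x89, 0x92, 0xe3, 0x89, 0x78]

  t0: 78 6f 92 bc e3 64 89 f2
  t1: 78 f2 6f 89 92 64 bc e3
  t2: f2 78 f2 89 92 e3 89 78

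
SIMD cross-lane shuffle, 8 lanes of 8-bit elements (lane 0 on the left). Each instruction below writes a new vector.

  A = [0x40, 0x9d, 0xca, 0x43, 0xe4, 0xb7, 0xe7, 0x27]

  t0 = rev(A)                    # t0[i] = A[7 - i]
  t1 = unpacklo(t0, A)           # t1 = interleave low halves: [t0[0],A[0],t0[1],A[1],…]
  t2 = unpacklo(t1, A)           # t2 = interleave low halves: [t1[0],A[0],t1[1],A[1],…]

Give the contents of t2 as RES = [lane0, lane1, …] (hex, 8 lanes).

RES = [ 0x27  0x40  0x40  0x9d  0xe7  0xca  0x9d  0x43 ]

  t0: 27 e7 b7 e4 43 ca 9d 40
  t1: 27 40 e7 9d b7 ca e4 43
  t2: 27 40 40 9d e7 ca 9d 43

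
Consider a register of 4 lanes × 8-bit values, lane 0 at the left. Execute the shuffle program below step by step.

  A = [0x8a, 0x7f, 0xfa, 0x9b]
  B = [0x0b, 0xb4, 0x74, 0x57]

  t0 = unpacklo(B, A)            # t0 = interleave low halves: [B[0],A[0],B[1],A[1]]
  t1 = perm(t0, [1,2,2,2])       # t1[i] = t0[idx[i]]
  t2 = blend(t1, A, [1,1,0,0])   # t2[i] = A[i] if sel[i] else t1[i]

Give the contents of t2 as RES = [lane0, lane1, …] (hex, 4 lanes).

RES = [0x8a, 0x7f, 0xb4, 0xb4]

  t0: 0b 8a b4 7f
  t1: 8a b4 b4 b4
  t2: 8a 7f b4 b4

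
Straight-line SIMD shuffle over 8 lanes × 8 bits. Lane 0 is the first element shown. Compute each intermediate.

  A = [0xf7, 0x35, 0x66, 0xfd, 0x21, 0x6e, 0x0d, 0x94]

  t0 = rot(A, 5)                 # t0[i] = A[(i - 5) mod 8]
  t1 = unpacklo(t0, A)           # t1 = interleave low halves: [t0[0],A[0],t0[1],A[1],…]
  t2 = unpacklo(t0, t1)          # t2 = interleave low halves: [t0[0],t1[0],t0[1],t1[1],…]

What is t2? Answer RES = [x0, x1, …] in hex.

RES = [0xfd, 0xfd, 0x21, 0xf7, 0x6e, 0x21, 0x0d, 0x35]

  t0: fd 21 6e 0d 94 f7 35 66
  t1: fd f7 21 35 6e 66 0d fd
  t2: fd fd 21 f7 6e 21 0d 35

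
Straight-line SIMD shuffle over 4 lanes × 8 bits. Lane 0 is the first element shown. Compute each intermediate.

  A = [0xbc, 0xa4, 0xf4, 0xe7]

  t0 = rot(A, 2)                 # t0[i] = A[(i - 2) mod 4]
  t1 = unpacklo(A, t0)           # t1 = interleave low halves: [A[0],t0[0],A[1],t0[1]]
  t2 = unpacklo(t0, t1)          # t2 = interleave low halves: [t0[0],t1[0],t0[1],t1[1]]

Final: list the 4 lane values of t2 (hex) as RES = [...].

t0 = [0xf4, 0xe7, 0xbc, 0xa4]
t1 = [0xbc, 0xf4, 0xa4, 0xe7]
t2 = [0xf4, 0xbc, 0xe7, 0xf4]

RES = [0xf4, 0xbc, 0xe7, 0xf4]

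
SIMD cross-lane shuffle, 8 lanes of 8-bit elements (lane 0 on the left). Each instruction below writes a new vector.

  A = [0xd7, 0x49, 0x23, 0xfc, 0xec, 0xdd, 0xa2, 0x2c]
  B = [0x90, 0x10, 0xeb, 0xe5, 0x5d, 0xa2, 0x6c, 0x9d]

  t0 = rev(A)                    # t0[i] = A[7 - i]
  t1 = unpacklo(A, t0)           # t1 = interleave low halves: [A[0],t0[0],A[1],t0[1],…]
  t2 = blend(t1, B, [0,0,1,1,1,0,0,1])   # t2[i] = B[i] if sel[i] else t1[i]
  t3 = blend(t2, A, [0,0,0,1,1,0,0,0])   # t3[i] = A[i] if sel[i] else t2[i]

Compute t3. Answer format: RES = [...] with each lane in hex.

t0 = [0x2c, 0xa2, 0xdd, 0xec, 0xfc, 0x23, 0x49, 0xd7]
t1 = [0xd7, 0x2c, 0x49, 0xa2, 0x23, 0xdd, 0xfc, 0xec]
t2 = [0xd7, 0x2c, 0xeb, 0xe5, 0x5d, 0xdd, 0xfc, 0x9d]
t3 = [0xd7, 0x2c, 0xeb, 0xfc, 0xec, 0xdd, 0xfc, 0x9d]

RES = [ 0xd7  0x2c  0xeb  0xfc  0xec  0xdd  0xfc  0x9d ]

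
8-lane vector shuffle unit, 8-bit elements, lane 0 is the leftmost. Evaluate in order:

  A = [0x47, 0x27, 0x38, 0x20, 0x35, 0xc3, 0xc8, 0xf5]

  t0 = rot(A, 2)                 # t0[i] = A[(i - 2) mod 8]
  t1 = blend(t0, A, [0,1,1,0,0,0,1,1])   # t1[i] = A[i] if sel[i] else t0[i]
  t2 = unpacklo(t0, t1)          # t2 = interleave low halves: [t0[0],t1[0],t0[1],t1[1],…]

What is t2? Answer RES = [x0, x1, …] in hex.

RES = [ 0xc8  0xc8  0xf5  0x27  0x47  0x38  0x27  0x27 ]

→ t0 |c8|f5|47|27|38|20|35|c3|
→ t1 |c8|27|38|27|38|20|c8|f5|
→ t2 |c8|c8|f5|27|47|38|27|27|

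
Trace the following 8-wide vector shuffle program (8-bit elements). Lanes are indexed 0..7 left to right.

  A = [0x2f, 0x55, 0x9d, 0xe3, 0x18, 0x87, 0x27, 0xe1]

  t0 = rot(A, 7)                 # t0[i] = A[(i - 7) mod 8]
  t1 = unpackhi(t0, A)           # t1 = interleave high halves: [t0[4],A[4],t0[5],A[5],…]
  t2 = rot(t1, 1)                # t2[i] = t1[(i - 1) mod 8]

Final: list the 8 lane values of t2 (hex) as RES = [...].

  t0: 55 9d e3 18 87 27 e1 2f
  t1: 87 18 27 87 e1 27 2f e1
  t2: e1 87 18 27 87 e1 27 2f

RES = [0xe1, 0x87, 0x18, 0x27, 0x87, 0xe1, 0x27, 0x2f]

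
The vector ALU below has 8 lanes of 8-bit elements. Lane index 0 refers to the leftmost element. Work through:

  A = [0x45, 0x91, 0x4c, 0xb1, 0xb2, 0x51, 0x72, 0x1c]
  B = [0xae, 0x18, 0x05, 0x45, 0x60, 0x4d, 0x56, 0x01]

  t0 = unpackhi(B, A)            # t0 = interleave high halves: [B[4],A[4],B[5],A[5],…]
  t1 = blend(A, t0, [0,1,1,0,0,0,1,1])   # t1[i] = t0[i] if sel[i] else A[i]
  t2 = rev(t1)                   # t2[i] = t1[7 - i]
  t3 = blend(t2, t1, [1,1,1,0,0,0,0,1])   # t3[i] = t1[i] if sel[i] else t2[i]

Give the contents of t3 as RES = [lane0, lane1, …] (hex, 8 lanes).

t0 = [0x60, 0xb2, 0x4d, 0x51, 0x56, 0x72, 0x01, 0x1c]
t1 = [0x45, 0xb2, 0x4d, 0xb1, 0xb2, 0x51, 0x01, 0x1c]
t2 = [0x1c, 0x01, 0x51, 0xb2, 0xb1, 0x4d, 0xb2, 0x45]
t3 = [0x45, 0xb2, 0x4d, 0xb2, 0xb1, 0x4d, 0xb2, 0x1c]

RES = [0x45, 0xb2, 0x4d, 0xb2, 0xb1, 0x4d, 0xb2, 0x1c]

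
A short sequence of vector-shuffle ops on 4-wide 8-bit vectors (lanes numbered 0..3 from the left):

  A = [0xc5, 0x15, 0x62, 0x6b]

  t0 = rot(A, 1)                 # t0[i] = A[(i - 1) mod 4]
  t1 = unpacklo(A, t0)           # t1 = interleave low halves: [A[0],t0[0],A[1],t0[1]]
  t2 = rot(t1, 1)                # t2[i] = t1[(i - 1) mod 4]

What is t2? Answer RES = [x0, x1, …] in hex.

  t0: 6b c5 15 62
  t1: c5 6b 15 c5
  t2: c5 c5 6b 15

RES = [0xc5, 0xc5, 0x6b, 0x15]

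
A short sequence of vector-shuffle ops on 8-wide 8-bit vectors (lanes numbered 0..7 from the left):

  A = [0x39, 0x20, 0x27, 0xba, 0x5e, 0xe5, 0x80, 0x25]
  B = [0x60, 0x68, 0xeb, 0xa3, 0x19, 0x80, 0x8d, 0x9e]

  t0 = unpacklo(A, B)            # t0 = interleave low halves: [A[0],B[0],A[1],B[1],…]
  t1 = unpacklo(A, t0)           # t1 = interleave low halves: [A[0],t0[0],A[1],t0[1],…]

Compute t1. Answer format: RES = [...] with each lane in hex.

  t0: 39 60 20 68 27 eb ba a3
  t1: 39 39 20 60 27 20 ba 68

RES = [0x39, 0x39, 0x20, 0x60, 0x27, 0x20, 0xba, 0x68]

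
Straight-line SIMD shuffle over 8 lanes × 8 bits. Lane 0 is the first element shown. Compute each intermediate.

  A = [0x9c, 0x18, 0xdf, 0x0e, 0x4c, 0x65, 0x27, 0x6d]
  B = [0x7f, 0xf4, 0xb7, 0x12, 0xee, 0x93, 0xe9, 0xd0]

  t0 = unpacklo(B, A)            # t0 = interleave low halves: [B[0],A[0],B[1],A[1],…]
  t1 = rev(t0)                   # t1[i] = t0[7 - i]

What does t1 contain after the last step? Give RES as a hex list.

  t0: 7f 9c f4 18 b7 df 12 0e
  t1: 0e 12 df b7 18 f4 9c 7f

RES = [0x0e, 0x12, 0xdf, 0xb7, 0x18, 0xf4, 0x9c, 0x7f]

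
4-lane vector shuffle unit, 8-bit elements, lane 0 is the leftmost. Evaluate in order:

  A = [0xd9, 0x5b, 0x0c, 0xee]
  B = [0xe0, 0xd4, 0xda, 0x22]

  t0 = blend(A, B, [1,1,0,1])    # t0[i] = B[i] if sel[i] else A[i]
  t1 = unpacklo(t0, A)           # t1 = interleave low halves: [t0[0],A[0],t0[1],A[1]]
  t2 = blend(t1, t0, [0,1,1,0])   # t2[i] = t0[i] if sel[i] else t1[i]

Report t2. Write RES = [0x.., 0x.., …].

RES = [ 0xe0  0xd4  0x0c  0x5b ]

→ t0 |e0|d4|0c|22|
→ t1 |e0|d9|d4|5b|
→ t2 |e0|d4|0c|5b|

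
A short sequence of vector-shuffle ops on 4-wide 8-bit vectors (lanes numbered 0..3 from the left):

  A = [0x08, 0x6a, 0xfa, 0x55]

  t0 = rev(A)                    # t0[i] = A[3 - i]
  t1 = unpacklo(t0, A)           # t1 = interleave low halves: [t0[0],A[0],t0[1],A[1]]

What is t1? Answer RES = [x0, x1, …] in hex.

  t0: 55 fa 6a 08
  t1: 55 08 fa 6a

RES = [0x55, 0x08, 0xfa, 0x6a]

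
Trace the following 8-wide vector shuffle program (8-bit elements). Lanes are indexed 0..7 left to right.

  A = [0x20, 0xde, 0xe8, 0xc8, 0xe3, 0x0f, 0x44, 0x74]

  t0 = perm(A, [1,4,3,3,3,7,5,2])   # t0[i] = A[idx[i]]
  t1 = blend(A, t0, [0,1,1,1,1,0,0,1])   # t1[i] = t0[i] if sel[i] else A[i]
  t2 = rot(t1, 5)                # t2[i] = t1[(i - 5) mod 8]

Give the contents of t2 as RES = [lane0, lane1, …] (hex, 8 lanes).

RES = [0xc8, 0xc8, 0x0f, 0x44, 0xe8, 0x20, 0xe3, 0xc8]

→ t0 |de|e3|c8|c8|c8|74|0f|e8|
→ t1 |20|e3|c8|c8|c8|0f|44|e8|
→ t2 |c8|c8|0f|44|e8|20|e3|c8|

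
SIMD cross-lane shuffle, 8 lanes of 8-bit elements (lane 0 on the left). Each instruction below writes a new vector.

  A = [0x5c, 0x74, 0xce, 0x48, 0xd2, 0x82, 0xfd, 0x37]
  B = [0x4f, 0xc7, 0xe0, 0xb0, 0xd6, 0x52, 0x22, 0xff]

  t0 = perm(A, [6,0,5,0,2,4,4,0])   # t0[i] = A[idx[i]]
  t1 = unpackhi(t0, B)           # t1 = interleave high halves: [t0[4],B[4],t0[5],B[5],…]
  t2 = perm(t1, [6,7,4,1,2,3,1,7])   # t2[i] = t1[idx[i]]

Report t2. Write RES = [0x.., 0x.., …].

RES = [0x5c, 0xff, 0xd2, 0xd6, 0xd2, 0x52, 0xd6, 0xff]

→ t0 |fd|5c|82|5c|ce|d2|d2|5c|
→ t1 |ce|d6|d2|52|d2|22|5c|ff|
→ t2 |5c|ff|d2|d6|d2|52|d6|ff|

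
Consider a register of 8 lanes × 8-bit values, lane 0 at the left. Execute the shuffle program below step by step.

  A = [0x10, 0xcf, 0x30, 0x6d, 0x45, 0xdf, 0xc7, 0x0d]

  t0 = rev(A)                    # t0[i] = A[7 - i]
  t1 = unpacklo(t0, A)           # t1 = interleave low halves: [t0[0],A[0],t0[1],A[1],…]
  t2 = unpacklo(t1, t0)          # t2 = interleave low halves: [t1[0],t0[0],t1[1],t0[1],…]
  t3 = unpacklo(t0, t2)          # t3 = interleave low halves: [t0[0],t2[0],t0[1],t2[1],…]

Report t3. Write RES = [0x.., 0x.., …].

RES = [ 0x0d  0x0d  0xc7  0x0d  0xdf  0x10  0x45  0xc7 ]

t0 = [0x0d, 0xc7, 0xdf, 0x45, 0x6d, 0x30, 0xcf, 0x10]
t1 = [0x0d, 0x10, 0xc7, 0xcf, 0xdf, 0x30, 0x45, 0x6d]
t2 = [0x0d, 0x0d, 0x10, 0xc7, 0xc7, 0xdf, 0xcf, 0x45]
t3 = [0x0d, 0x0d, 0xc7, 0x0d, 0xdf, 0x10, 0x45, 0xc7]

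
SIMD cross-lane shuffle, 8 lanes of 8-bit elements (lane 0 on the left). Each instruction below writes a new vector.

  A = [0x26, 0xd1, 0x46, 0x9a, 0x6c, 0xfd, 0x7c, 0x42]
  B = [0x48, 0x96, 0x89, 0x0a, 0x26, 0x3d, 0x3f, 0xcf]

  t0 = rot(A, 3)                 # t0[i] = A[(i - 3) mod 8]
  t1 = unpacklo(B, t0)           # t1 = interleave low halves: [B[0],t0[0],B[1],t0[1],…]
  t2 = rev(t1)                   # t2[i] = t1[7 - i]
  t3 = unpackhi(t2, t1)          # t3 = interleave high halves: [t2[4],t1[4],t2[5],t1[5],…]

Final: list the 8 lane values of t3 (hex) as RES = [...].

t0 = [0xfd, 0x7c, 0x42, 0x26, 0xd1, 0x46, 0x9a, 0x6c]
t1 = [0x48, 0xfd, 0x96, 0x7c, 0x89, 0x42, 0x0a, 0x26]
t2 = [0x26, 0x0a, 0x42, 0x89, 0x7c, 0x96, 0xfd, 0x48]
t3 = [0x7c, 0x89, 0x96, 0x42, 0xfd, 0x0a, 0x48, 0x26]

RES = [ 0x7c  0x89  0x96  0x42  0xfd  0x0a  0x48  0x26 ]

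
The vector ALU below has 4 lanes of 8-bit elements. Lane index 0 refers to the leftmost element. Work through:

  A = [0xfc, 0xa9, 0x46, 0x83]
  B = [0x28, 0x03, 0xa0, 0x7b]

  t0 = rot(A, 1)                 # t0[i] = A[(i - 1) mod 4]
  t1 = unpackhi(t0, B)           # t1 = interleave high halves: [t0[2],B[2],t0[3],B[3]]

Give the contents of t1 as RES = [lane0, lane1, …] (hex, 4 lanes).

RES = [0xa9, 0xa0, 0x46, 0x7b]

t0 = [0x83, 0xfc, 0xa9, 0x46]
t1 = [0xa9, 0xa0, 0x46, 0x7b]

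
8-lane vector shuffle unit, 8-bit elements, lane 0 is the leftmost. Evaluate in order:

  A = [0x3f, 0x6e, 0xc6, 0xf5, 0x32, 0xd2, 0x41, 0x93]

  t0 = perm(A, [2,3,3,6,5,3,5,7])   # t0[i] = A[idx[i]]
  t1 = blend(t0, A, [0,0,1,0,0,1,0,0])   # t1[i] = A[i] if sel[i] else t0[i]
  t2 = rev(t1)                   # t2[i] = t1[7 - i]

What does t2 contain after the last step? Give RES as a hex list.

RES = [0x93, 0xd2, 0xd2, 0xd2, 0x41, 0xc6, 0xf5, 0xc6]

t0 = [0xc6, 0xf5, 0xf5, 0x41, 0xd2, 0xf5, 0xd2, 0x93]
t1 = [0xc6, 0xf5, 0xc6, 0x41, 0xd2, 0xd2, 0xd2, 0x93]
t2 = [0x93, 0xd2, 0xd2, 0xd2, 0x41, 0xc6, 0xf5, 0xc6]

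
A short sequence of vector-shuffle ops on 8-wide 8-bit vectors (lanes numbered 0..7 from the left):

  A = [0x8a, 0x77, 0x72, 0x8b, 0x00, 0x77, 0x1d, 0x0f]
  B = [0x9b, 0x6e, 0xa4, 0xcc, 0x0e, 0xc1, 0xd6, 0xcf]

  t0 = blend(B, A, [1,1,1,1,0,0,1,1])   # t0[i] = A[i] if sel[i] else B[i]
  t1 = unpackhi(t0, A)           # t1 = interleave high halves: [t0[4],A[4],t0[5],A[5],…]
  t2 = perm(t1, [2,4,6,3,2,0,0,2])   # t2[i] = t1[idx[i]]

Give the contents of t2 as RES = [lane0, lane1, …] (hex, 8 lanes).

RES = [0xc1, 0x1d, 0x0f, 0x77, 0xc1, 0x0e, 0x0e, 0xc1]

t0 = [0x8a, 0x77, 0x72, 0x8b, 0x0e, 0xc1, 0x1d, 0x0f]
t1 = [0x0e, 0x00, 0xc1, 0x77, 0x1d, 0x1d, 0x0f, 0x0f]
t2 = [0xc1, 0x1d, 0x0f, 0x77, 0xc1, 0x0e, 0x0e, 0xc1]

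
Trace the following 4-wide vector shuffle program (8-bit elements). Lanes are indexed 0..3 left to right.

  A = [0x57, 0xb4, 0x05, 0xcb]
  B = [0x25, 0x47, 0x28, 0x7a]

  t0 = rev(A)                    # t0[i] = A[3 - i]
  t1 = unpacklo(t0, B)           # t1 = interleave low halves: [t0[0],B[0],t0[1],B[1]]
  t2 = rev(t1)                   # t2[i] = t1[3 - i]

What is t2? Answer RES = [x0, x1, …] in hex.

RES = [0x47, 0x05, 0x25, 0xcb]

t0 = [0xcb, 0x05, 0xb4, 0x57]
t1 = [0xcb, 0x25, 0x05, 0x47]
t2 = [0x47, 0x05, 0x25, 0xcb]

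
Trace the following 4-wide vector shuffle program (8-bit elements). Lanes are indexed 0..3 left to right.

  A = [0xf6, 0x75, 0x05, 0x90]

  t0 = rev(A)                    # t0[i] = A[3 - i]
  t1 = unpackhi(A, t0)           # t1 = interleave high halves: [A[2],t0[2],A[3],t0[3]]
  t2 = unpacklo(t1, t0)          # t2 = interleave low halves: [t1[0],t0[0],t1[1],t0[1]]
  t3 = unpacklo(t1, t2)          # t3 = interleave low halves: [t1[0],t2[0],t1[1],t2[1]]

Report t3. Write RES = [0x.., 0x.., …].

RES = [0x05, 0x05, 0x75, 0x90]

  t0: 90 05 75 f6
  t1: 05 75 90 f6
  t2: 05 90 75 05
  t3: 05 05 75 90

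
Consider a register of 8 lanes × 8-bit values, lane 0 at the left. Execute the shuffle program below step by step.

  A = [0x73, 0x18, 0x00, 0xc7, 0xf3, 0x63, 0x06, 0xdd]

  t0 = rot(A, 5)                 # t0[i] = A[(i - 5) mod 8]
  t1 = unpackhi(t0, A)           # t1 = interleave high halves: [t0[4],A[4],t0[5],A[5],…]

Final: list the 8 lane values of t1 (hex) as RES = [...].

RES = [ 0xdd  0xf3  0x73  0x63  0x18  0x06  0x00  0xdd ]

t0 = [0xc7, 0xf3, 0x63, 0x06, 0xdd, 0x73, 0x18, 0x00]
t1 = [0xdd, 0xf3, 0x73, 0x63, 0x18, 0x06, 0x00, 0xdd]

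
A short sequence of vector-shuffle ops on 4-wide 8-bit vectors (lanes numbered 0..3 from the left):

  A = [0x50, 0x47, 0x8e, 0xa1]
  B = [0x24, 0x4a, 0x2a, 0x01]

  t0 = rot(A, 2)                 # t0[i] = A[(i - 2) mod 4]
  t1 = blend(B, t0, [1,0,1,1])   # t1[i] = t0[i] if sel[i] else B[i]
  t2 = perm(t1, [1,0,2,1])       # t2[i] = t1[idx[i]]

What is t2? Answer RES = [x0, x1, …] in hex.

t0 = [0x8e, 0xa1, 0x50, 0x47]
t1 = [0x8e, 0x4a, 0x50, 0x47]
t2 = [0x4a, 0x8e, 0x50, 0x4a]

RES = [0x4a, 0x8e, 0x50, 0x4a]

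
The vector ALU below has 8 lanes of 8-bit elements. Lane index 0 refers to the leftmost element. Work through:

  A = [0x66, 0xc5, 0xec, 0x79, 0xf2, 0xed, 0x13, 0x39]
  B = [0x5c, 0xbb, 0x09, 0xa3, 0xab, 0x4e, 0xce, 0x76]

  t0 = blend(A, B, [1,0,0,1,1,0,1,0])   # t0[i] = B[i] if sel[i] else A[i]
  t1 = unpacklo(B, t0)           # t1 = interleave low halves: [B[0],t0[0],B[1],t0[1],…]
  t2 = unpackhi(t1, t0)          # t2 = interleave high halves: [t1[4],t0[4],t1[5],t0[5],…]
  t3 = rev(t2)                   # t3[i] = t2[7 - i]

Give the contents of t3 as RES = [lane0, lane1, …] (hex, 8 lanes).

→ t0 |5c|c5|ec|a3|ab|ed|ce|39|
→ t1 |5c|5c|bb|c5|09|ec|a3|a3|
→ t2 |09|ab|ec|ed|a3|ce|a3|39|
→ t3 |39|a3|ce|a3|ed|ec|ab|09|

RES = [ 0x39  0xa3  0xce  0xa3  0xed  0xec  0xab  0x09 ]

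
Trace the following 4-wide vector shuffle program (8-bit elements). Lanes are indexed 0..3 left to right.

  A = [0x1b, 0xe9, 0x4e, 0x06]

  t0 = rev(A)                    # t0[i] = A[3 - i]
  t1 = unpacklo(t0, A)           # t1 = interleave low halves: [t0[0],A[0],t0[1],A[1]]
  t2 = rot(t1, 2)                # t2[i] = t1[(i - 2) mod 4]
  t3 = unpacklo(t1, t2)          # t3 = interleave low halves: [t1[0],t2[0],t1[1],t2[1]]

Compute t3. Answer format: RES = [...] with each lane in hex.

RES = [0x06, 0x4e, 0x1b, 0xe9]

→ t0 |06|4e|e9|1b|
→ t1 |06|1b|4e|e9|
→ t2 |4e|e9|06|1b|
→ t3 |06|4e|1b|e9|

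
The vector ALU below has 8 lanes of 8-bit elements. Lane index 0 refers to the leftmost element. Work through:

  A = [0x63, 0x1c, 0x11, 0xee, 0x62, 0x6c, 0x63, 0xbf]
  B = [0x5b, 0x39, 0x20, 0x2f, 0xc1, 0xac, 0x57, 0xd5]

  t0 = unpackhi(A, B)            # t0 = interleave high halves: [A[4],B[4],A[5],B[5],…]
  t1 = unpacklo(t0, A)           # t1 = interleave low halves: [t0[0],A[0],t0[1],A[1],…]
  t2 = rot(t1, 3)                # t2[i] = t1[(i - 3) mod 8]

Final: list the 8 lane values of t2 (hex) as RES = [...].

RES = [0x11, 0xac, 0xee, 0x62, 0x63, 0xc1, 0x1c, 0x6c]

t0 = [0x62, 0xc1, 0x6c, 0xac, 0x63, 0x57, 0xbf, 0xd5]
t1 = [0x62, 0x63, 0xc1, 0x1c, 0x6c, 0x11, 0xac, 0xee]
t2 = [0x11, 0xac, 0xee, 0x62, 0x63, 0xc1, 0x1c, 0x6c]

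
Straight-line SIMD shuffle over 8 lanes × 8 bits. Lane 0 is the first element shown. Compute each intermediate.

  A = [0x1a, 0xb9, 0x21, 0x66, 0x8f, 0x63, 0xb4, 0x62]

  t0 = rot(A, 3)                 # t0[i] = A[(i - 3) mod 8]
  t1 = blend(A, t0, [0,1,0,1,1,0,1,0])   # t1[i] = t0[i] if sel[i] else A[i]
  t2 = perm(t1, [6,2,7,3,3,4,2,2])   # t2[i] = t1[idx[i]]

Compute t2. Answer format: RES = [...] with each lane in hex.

→ t0 |63|b4|62|1a|b9|21|66|8f|
→ t1 |1a|b4|21|1a|b9|63|66|62|
→ t2 |66|21|62|1a|1a|b9|21|21|

RES = [ 0x66  0x21  0x62  0x1a  0x1a  0xb9  0x21  0x21 ]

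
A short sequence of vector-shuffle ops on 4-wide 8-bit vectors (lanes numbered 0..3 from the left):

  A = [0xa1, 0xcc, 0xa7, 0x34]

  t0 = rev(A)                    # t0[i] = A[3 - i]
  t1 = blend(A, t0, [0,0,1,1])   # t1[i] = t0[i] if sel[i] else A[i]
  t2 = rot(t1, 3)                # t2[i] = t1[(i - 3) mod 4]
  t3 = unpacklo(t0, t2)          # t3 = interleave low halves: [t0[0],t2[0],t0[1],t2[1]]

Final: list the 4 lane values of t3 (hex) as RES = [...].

RES = [0x34, 0xcc, 0xa7, 0xcc]

  t0: 34 a7 cc a1
  t1: a1 cc cc a1
  t2: cc cc a1 a1
  t3: 34 cc a7 cc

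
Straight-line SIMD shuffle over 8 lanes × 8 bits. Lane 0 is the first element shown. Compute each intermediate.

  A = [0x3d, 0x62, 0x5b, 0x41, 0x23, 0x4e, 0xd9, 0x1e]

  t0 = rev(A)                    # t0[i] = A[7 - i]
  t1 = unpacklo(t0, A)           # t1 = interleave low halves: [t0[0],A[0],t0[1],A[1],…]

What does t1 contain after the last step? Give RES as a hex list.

RES = [ 0x1e  0x3d  0xd9  0x62  0x4e  0x5b  0x23  0x41 ]

  t0: 1e d9 4e 23 41 5b 62 3d
  t1: 1e 3d d9 62 4e 5b 23 41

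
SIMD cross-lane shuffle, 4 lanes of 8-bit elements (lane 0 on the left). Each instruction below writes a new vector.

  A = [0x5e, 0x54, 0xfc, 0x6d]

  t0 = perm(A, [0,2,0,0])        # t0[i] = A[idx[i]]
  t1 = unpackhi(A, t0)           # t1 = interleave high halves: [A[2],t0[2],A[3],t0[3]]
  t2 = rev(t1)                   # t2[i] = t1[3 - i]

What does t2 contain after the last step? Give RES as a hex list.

RES = [ 0x5e  0x6d  0x5e  0xfc ]

→ t0 |5e|fc|5e|5e|
→ t1 |fc|5e|6d|5e|
→ t2 |5e|6d|5e|fc|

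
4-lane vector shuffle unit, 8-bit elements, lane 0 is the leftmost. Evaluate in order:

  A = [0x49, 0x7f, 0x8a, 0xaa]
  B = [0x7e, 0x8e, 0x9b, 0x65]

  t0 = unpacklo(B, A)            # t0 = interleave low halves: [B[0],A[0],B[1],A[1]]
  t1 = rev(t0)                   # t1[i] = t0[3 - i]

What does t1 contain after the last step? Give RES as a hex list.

RES = [ 0x7f  0x8e  0x49  0x7e ]

  t0: 7e 49 8e 7f
  t1: 7f 8e 49 7e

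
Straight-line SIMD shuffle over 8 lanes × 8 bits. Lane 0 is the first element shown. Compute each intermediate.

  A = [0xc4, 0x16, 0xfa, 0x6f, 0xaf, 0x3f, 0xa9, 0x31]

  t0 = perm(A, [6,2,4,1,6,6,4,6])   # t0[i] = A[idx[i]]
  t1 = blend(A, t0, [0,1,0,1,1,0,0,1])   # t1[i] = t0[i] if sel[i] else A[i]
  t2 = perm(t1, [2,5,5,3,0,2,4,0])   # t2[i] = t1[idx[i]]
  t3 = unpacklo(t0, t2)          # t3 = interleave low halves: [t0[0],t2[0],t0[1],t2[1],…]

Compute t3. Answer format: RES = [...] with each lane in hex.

t0 = [0xa9, 0xfa, 0xaf, 0x16, 0xa9, 0xa9, 0xaf, 0xa9]
t1 = [0xc4, 0xfa, 0xfa, 0x16, 0xa9, 0x3f, 0xa9, 0xa9]
t2 = [0xfa, 0x3f, 0x3f, 0x16, 0xc4, 0xfa, 0xa9, 0xc4]
t3 = [0xa9, 0xfa, 0xfa, 0x3f, 0xaf, 0x3f, 0x16, 0x16]

RES = [ 0xa9  0xfa  0xfa  0x3f  0xaf  0x3f  0x16  0x16 ]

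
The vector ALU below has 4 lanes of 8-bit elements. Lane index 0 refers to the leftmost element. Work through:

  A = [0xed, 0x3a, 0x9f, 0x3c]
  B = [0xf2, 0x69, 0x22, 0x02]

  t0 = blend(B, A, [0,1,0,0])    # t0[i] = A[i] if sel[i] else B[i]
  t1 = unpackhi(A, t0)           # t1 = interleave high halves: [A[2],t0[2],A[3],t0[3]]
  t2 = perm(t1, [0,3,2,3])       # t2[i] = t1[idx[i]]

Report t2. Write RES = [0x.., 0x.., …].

RES = [0x9f, 0x02, 0x3c, 0x02]

→ t0 |f2|3a|22|02|
→ t1 |9f|22|3c|02|
→ t2 |9f|02|3c|02|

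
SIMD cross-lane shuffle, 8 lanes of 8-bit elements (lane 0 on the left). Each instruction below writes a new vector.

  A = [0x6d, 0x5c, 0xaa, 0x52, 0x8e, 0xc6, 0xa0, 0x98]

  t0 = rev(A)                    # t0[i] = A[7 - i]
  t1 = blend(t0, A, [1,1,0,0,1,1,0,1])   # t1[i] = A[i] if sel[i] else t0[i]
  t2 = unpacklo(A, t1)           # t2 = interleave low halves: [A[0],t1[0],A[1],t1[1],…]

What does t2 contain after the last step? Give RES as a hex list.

t0 = [0x98, 0xa0, 0xc6, 0x8e, 0x52, 0xaa, 0x5c, 0x6d]
t1 = [0x6d, 0x5c, 0xc6, 0x8e, 0x8e, 0xc6, 0x5c, 0x98]
t2 = [0x6d, 0x6d, 0x5c, 0x5c, 0xaa, 0xc6, 0x52, 0x8e]

RES = [ 0x6d  0x6d  0x5c  0x5c  0xaa  0xc6  0x52  0x8e ]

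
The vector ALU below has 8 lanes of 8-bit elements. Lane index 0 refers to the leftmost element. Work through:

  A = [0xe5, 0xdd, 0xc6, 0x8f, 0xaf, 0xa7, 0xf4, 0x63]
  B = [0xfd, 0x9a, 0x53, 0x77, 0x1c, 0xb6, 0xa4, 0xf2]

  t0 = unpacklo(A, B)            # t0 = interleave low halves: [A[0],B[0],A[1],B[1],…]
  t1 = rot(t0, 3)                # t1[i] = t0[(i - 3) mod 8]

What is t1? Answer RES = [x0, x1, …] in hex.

t0 = [0xe5, 0xfd, 0xdd, 0x9a, 0xc6, 0x53, 0x8f, 0x77]
t1 = [0x53, 0x8f, 0x77, 0xe5, 0xfd, 0xdd, 0x9a, 0xc6]

RES = [0x53, 0x8f, 0x77, 0xe5, 0xfd, 0xdd, 0x9a, 0xc6]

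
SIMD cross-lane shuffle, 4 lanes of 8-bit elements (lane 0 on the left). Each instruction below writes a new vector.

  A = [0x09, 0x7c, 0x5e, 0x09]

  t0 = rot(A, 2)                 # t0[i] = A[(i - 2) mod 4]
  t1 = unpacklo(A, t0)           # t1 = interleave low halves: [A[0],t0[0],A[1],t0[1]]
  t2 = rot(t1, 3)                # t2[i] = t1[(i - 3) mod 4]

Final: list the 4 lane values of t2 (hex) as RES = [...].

  t0: 5e 09 09 7c
  t1: 09 5e 7c 09
  t2: 5e 7c 09 09

RES = [0x5e, 0x7c, 0x09, 0x09]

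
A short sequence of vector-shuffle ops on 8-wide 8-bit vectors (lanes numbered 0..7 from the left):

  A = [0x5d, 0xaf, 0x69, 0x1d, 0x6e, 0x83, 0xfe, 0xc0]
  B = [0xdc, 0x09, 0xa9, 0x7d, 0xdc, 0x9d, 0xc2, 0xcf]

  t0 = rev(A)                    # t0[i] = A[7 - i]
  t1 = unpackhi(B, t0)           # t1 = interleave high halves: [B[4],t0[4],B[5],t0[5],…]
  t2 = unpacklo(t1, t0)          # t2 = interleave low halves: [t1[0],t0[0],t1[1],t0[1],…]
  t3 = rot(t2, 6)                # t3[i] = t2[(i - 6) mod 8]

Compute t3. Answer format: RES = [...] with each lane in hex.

t0 = [0xc0, 0xfe, 0x83, 0x6e, 0x1d, 0x69, 0xaf, 0x5d]
t1 = [0xdc, 0x1d, 0x9d, 0x69, 0xc2, 0xaf, 0xcf, 0x5d]
t2 = [0xdc, 0xc0, 0x1d, 0xfe, 0x9d, 0x83, 0x69, 0x6e]
t3 = [0x1d, 0xfe, 0x9d, 0x83, 0x69, 0x6e, 0xdc, 0xc0]

RES = [0x1d, 0xfe, 0x9d, 0x83, 0x69, 0x6e, 0xdc, 0xc0]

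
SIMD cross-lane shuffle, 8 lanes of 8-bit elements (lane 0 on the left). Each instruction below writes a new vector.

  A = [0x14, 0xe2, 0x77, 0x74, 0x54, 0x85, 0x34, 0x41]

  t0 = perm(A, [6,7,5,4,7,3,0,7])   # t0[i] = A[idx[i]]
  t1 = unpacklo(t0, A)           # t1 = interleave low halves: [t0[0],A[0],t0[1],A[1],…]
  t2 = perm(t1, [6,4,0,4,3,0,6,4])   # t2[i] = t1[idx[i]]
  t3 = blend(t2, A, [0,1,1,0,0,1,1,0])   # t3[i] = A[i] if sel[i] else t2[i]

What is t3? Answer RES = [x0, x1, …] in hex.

t0 = [0x34, 0x41, 0x85, 0x54, 0x41, 0x74, 0x14, 0x41]
t1 = [0x34, 0x14, 0x41, 0xe2, 0x85, 0x77, 0x54, 0x74]
t2 = [0x54, 0x85, 0x34, 0x85, 0xe2, 0x34, 0x54, 0x85]
t3 = [0x54, 0xe2, 0x77, 0x85, 0xe2, 0x85, 0x34, 0x85]

RES = [0x54, 0xe2, 0x77, 0x85, 0xe2, 0x85, 0x34, 0x85]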